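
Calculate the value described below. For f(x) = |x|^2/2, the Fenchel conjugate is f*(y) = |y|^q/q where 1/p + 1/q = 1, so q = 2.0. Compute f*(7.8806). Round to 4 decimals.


The conjugate exponent q satisfies 1/p + 1/q = 1.
p = 2, so q = 2/(2 - 1) = 2.0
|y|^q = 7.8806^2.0 = 62.1039
f*(7.8806) = 62.1039 / 2.0 = 31.0519


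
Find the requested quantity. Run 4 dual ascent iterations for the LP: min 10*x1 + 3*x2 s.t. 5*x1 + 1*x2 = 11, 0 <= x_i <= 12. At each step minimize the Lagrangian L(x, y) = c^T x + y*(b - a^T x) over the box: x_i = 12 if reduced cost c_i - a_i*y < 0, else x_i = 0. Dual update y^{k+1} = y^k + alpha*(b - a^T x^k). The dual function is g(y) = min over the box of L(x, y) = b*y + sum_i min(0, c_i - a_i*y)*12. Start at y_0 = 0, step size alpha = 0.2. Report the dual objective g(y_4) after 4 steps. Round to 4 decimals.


Dual ascent for LP: min 10*x1 + 3*x2, 5*x1 + 1*x2 = 11, 0 <= x_i <= 12
Step 1: y^k = 0.0, reduced costs: (10.0, 3.0)
  x^k = (0.0, 0.0), subgradient = b - a^T x = 11.0
  y^{k+1} = 0.0 + 0.2*11.0 = 2.2
Step 2: y^k = 2.2, reduced costs: (-1.0, 0.8)
  x^k = (12.0, 0.0), subgradient = b - a^T x = -49.0
  y^{k+1} = 2.2 + 0.2*-49.0 = -7.6
Step 3: y^k = -7.6, reduced costs: (48.0, 10.6)
  x^k = (0.0, 0.0), subgradient = b - a^T x = 11.0
  y^{k+1} = -7.6 + 0.2*11.0 = -5.4
Step 4: y^k = -5.4, reduced costs: (37.0, 8.4)
  x^k = (0.0, 0.0), subgradient = b - a^T x = 11.0
  y^{k+1} = -5.4 + 0.2*11.0 = -3.2
Dual objective at y_4 = -3.2: reduced costs (26.0, 6.2), box minimizer x = (0.0, 0.0)
g(y_4) = b*y + (c1 - a1*y)*x1 + (c2 - a2*y)*x2 = 11*(-3.2) + 26.0*0.0 + 6.2*0.0 = -35.2 + 0.0 + 0.0 = -35.2


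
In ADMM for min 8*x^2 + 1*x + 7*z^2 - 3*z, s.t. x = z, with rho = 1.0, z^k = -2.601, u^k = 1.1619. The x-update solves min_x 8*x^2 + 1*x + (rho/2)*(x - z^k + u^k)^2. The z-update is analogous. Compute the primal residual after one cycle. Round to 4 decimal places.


ADMM iteration with rho = 1.0, z^k = -2.601, u^k = 1.1619
Step 1: x-update.
Minimize 8*x^2 + 1*x + (1.0/2)*(x + 2.601 + 1.1619)^2
FOC: (2*8 + 1.0)*x = -1 + 1.0*(-2.601 - 1.1619)
x^{k+1} = -0.2802
Step 2: z-update.
Minimize 7*z^2 - 3*z + (1.0/2)*(-0.2802 - z + 1.1619)^2
FOC: (2*7 + 1.0)*z = 3 + 1.0*(-0.2802 + 1.1619)
z^{k+1} = 0.2588
Step 3: u-update.
u^{k+1} = 1.1619 - 0.2802 - 0.2588 = 0.6229
Step 4: Primal residual = |-0.2802 - 0.2588| = 0.539


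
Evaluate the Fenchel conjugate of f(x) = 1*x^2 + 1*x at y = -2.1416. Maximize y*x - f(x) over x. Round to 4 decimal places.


f*(y) = sup_x {y*x - a*x^2 - b*x} = sup_x {(y-b)*x - a*x^2}
FOC: (y - b) - 2a*x = 0 => x* = (y - b)/(2a)
x* = (-2.1416 - 1)/(2*1) = -1.5708
f*(-2.1416) = (y-b)^2/(4a) = (-2.1416 - 1)^2/(4*1)
= 9.8697/4 = 2.4674


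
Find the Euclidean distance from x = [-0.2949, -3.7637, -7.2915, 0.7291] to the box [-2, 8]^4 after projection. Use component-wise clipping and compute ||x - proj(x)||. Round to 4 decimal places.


Project each component onto [-2, 8].
clip(-0.2949) = -0.2949, clip(-3.7637) = -2.0, clip(-7.2915) = -2.0, clip(0.7291) = 0.7291
Projection = [-0.2949, -2.0, -2.0, 0.7291]
Squared diffs: [0.0, 3.1106, 28.0, 0.0]
Distance = sqrt(31.1106) = 5.5777


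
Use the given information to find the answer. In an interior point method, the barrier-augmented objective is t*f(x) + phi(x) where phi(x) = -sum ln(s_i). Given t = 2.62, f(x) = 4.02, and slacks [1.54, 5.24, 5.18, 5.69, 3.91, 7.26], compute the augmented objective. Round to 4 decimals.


Step 1: Compute log-barrier.
ln values: [0.4318, 1.6563, 1.6448, 1.7387, 1.3635, 1.9824]
phi = -(0.4318 + 1.6563 + 1.6448 + 1.7387 + 1.3635 + 1.9824) = -8.8175
Step 2: Compute augmented objective.
t*f(x) = 2.62*4.02 = 10.5324
Total = 10.5324 - 8.8175 = 1.7149


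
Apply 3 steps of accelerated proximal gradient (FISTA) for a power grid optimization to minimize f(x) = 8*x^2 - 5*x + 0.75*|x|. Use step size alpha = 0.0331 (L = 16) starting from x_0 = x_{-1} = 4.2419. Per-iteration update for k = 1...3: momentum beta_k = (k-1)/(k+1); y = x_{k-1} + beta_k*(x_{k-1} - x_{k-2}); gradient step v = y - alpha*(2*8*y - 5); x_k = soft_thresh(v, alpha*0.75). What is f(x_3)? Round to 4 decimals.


FISTA on f(x) = 8*x^2 - 5*x + 0.75*|x|
L = 16, alpha = 0.0331
Iteration 1: beta = 0.0, y = 4.2419 + 0.0*(4.2419 - 4.2419) = 4.2419
  grad(y) = 62.8704, v = y - alpha*grad = 2.1609
  prox(v) = soft_thresh(2.1609, 0.0248) = 2.1361
Iteration 2: beta = 0.3333, y = 2.1361 + 0.3333*(2.1361 - 4.2419) = 1.4341
  grad(y) = 17.9459, v = y - alpha*grad = 0.8401
  prox(v) = soft_thresh(0.8401, 0.0248) = 0.8153
Iteration 3: beta = 0.5, y = 0.8153 + 0.5*(0.8153 - 2.1361) = 0.1549
  grad(y) = -2.5217, v = y - alpha*grad = 0.2384
  prox(v) = soft_thresh(0.2384, 0.0248) = 0.2135
f(x_3) = 8*0.2135^2 - 5*0.2135 + 0.75*|0.2135| = -0.5427


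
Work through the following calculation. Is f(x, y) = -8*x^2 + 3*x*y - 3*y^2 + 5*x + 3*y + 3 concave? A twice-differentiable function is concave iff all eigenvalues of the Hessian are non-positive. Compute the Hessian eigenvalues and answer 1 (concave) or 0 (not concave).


The Hessian of f(x,y) = -8*x^2 + 3*x*y - 3*y^2 + 5*x + 3*y + 3 is:
H = [[-16, 3], [3, -6]]
Trace = -16 - 6 = -22
Determinant = -16*-6 - (3)^2 = 87
Discriminant = (-22)^2 - 4*87 = 136.0
Eigenvalues: lambda_1 = -16.831, lambda_2 = -5.169
The function is concave.

1


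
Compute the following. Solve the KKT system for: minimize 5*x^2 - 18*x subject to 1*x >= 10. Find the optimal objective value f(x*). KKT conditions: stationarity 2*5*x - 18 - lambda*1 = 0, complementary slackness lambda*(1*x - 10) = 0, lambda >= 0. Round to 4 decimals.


Step 1: Try lambda = 0 (constraint inactive).
x_unc = 18/(2*5) = 1.8
Check: 1*1.8 = 1.8 < 10 -- violated!
Step 2: Constraint must be active: 1*x = 10
x* = 10/1 = 10.0
lambda = (2*5*10.0 - 18)/1 = 82.0
Step 3: Compute optimal value.
f(x*) = 5*10.0^2 - 18*10.0 = 320.0


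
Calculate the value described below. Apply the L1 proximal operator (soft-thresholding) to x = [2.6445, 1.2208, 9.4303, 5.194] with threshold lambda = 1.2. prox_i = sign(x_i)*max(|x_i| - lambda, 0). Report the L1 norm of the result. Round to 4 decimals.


Soft-thresholding with lambda = 1.2:
prox(2.6445) = sign(2.6445)*max(|2.6445| - 1.2, 0) = 1.4445
prox(1.2208) = sign(1.2208)*max(|1.2208| - 1.2, 0) = 0.0208
prox(9.4303) = sign(9.4303)*max(|9.4303| - 1.2, 0) = 8.2303
prox(5.194) = sign(5.194)*max(|5.194| - 1.2, 0) = 3.994
prox(x) = [1.4445, 0.0208, 8.2303, 3.994]
||prox(x)||_1 = 1.4445 + 0.0208 + 8.2303 + 3.994 = 13.6896


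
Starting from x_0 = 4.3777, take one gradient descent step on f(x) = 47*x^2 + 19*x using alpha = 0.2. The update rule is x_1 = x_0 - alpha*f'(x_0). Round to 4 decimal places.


We compute the gradient at x_0 and apply the update.
f'(x) = 94*x + 19
f'(4.3777) = 94*4.3777 + 19 = 430.5038
x_1 = 4.3777 - 0.2*430.5038 = -81.7231


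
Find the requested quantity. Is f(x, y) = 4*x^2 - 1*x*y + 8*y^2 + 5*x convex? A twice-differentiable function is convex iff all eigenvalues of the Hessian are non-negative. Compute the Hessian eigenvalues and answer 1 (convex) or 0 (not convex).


The Hessian of f(x,y) = 4*x^2 - 1*x*y + 8*y^2 + 5*x is:
H = [[8, -1], [-1, 16]]
Trace = 8 + 16 = 24
Determinant = 8*16 - (-1)^2 = 127
Discriminant = (24)^2 - 4*127 = 68.0
Eigenvalues: lambda_1 = 7.8769, lambda_2 = 16.1231
The function is convex.

1


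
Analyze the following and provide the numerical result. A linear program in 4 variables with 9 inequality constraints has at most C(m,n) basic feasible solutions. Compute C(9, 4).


Each vertex corresponds to some choice of n active constraints out of m, so the number of vertices is at most C(m, n) = m! / (n!(m-n)!).
m = 9, n = 4
Numerator: 9 * 8 * 7 * 6
Denominator: 4! = 24
C(9, 4) = 126


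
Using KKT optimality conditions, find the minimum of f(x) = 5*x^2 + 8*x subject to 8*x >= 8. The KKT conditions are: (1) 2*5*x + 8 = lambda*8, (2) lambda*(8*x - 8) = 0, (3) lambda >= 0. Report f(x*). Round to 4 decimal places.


Step 1: Try lambda = 0 (constraint inactive).
x_unc = -8/(2*5) = -0.8
Check: 8*-0.8 = -6.4 < 8 -- violated!
Step 2: Constraint must be active: 8*x = 8
x* = 8/8 = 1.0
lambda = (2*5*1.0 + 8)/8 = 2.25
Step 3: Compute optimal value.
f(x*) = 5*1.0^2 + 8*1.0 = 13.0


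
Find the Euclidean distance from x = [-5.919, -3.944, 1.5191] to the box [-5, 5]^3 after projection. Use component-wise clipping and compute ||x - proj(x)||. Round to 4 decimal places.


Project each component onto [-5, 5].
clip(-5.919) = -5.0, clip(-3.944) = -3.944, clip(1.5191) = 1.5191
Projection = [-5.0, -3.944, 1.5191]
Squared diffs: [0.8446, 0.0, 0.0]
Distance = sqrt(0.8446) = 0.919


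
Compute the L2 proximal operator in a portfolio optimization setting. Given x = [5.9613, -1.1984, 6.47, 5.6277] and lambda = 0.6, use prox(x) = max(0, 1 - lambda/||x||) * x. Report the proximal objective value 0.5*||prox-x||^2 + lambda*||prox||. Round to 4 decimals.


Step 1: Compute ||x||.
||x|| = 10.5121
Step 2: Compute scaling factor.
scale = max(0, 1 - 0.6/10.5121) = 0.9429
Step 3: prox(x) = [5.621, -1.13, 6.1007, 5.3065]
||prox(x)|| = 9.9121
Step 4: Proximal objective.
0.5*||prox-x||^2 = 0.18
lambda*||prox|| = 5.9473
Total = 6.1273


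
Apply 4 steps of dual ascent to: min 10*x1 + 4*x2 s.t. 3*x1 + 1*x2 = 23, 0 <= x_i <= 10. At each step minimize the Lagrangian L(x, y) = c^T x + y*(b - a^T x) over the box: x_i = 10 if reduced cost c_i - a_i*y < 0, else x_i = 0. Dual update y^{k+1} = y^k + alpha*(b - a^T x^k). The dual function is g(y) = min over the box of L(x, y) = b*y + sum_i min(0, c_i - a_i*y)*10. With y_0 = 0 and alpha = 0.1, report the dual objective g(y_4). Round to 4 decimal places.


Dual ascent for LP: min 10*x1 + 4*x2, 3*x1 + 1*x2 = 23, 0 <= x_i <= 10
Step 1: y^k = 0.0, reduced costs: (10.0, 4.0)
  x^k = (0.0, 0.0), subgradient = b - a^T x = 23.0
  y^{k+1} = 0.0 + 0.1*23.0 = 2.3
Step 2: y^k = 2.3, reduced costs: (3.1, 1.7)
  x^k = (0.0, 0.0), subgradient = b - a^T x = 23.0
  y^{k+1} = 2.3 + 0.1*23.0 = 4.6
Step 3: y^k = 4.6, reduced costs: (-3.8, -0.6)
  x^k = (10.0, 10.0), subgradient = b - a^T x = -17.0
  y^{k+1} = 4.6 + 0.1*-17.0 = 2.9
Step 4: y^k = 2.9, reduced costs: (1.3, 1.1)
  x^k = (0.0, 0.0), subgradient = b - a^T x = 23.0
  y^{k+1} = 2.9 + 0.1*23.0 = 5.2
Dual objective at y_4 = 5.2: reduced costs (-5.6, -1.2), box minimizer x = (10.0, 10.0)
g(y_4) = b*y + (c1 - a1*y)*x1 + (c2 - a2*y)*x2 = 23*5.2 + (-5.6)*10.0 + (-1.2)*10.0 = 119.6 - 56.0 - 12.0 = 51.6


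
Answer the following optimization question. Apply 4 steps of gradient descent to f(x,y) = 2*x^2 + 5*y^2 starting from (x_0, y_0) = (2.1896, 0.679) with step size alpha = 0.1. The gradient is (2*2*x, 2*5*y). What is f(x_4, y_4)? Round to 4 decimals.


Gradient descent on f(x,y) = 2*x^2 + 5*y^2.
Starting point: (2.1896, 0.679), alpha = 0.1
Step 1: grad_x = 2*2*2.1896 = 8.7584, grad_y = 2*5*0.679 = 6.79
  x_1 = 2.1896 - 0.1*8.7584 = 1.3138
  y_1 = 0.679 - 0.1*6.79 = -0.0
Step 2: grad_x = 2*2*1.3138 = 5.255, grad_y = 2*5*-0.0 = -0.0
  x_2 = 1.3138 - 0.1*5.255 = 0.7883
  y_2 = -0.0 - 0.1*-0.0 = 0.0
Step 3: grad_x = 2*2*0.7883 = 3.153, grad_y = 2*5*0.0 = 0.0
  x_3 = 0.7883 - 0.1*3.153 = 0.473
  y_3 = 0.0 - 0.1*0.0 = 0.0
Step 4: grad_x = 2*2*0.473 = 1.8918, grad_y = 2*5*0.0 = 0.0
  x_4 = 0.473 - 0.1*1.8918 = 0.2838
  y_4 = 0.0 - 0.1*0.0 = 0.0
f(0.2838, 0.0) = 2*0.2838^2 + 5*0.0^2 = 0.1611


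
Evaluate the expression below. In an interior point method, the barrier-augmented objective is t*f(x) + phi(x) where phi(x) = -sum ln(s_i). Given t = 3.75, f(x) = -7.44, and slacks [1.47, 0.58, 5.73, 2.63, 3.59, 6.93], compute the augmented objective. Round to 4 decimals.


Step 1: Compute log-barrier.
ln values: [0.3853, -0.5447, 1.7457, 0.967, 1.2782, 1.9359]
phi = -(0.3853 - 0.5447 + 1.7457 + 0.967 + 1.2782 + 1.9359) = -5.7672
Step 2: Compute augmented objective.
t*f(x) = 3.75*-7.44 = -27.9
Total = -27.9 - 5.7672 = -33.6672


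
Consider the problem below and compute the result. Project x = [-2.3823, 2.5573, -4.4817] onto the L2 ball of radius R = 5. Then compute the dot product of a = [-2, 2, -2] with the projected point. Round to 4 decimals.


Step 1: Compute ||x|| (intermediates to 6 decimals).
||x|| = sqrt((-2.3823)^2 + 2.5573^2 + (-4.4817)^2) = 5.683377
Step 2: Project.
Since ||x|| > R, scale = R/||x|| = 5/5.683377 = 0.879759, proj(x) = scale * x
proj(x) = [-2.09585, 2.249808, -3.942816]
Step 3: Dot product.
a^T * proj(x) = -2*(-2.09585) + 2*2.249808 - 2*(-3.942816) = 16.5769


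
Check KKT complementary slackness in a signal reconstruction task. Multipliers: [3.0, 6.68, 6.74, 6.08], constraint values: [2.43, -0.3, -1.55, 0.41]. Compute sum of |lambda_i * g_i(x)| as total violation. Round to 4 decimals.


KKT complementary slackness check:
lambda_1 * g_1 = 3.0 * 2.43 = 7.29
lambda_2 * g_2 = 6.68 * -0.3 = -2.004
lambda_3 * g_3 = 6.74 * -1.55 = -10.447
lambda_4 * g_4 = 6.08 * 0.41 = 2.4928
Total violation = 7.29 + 2.004 + 10.447 + 2.4928 = 22.2338


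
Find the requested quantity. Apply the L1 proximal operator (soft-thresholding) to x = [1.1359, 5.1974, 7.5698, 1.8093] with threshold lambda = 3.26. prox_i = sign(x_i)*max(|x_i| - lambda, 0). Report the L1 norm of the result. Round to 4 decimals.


Soft-thresholding with lambda = 3.26:
prox(1.1359) = sign(1.1359)*max(|1.1359| - 3.26, 0) = 0.0
prox(5.1974) = sign(5.1974)*max(|5.1974| - 3.26, 0) = 1.9374
prox(7.5698) = sign(7.5698)*max(|7.5698| - 3.26, 0) = 4.3098
prox(1.8093) = sign(1.8093)*max(|1.8093| - 3.26, 0) = 0.0
prox(x) = [0.0, 1.9374, 4.3098, 0.0]
||prox(x)||_1 = 0.0 + 1.9374 + 4.3098 + 0.0 = 6.2472


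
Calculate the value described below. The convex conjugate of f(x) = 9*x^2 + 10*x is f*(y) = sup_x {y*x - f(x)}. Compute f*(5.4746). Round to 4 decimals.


f*(y) = sup_x {y*x - a*x^2 - b*x} = sup_x {(y-b)*x - a*x^2}
FOC: (y - b) - 2a*x = 0 => x* = (y - b)/(2a)
x* = (5.4746 - 10)/(2*9) = -0.2514
f*(5.4746) = (y-b)^2/(4a) = (5.4746 - 10)^2/(4*9)
= 20.4792/36 = 0.5689


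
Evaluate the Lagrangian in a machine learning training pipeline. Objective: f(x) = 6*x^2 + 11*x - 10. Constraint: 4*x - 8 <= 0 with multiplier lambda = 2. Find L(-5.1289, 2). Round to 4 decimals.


Step 1: Evaluate f(x).
f(-5.1289) = 6*(-5.1289)^2 + 11*(-5.1289) - 10 = 91.4158
Step 2: Evaluate g(x).
g(-5.1289) = 4*-5.1289 - 8 = -28.5156
Step 3: Compute Lagrangian.
L = 91.4158 + 2*-28.5156 = 34.3846


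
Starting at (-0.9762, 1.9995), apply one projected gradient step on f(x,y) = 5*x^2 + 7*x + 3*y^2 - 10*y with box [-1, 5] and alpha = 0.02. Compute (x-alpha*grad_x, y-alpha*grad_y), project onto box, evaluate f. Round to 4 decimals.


Step 1: Compute gradient at (-0.9762, 1.9995).
grad_x = 2*5*-0.9762 + 7 = -2.762
grad_y = 2*3*1.9995 - 10 = 1.997
Step 2: Gradient step.
x_raw = -0.9762 - 0.02*-2.762 = -0.921
y_raw = 1.9995 - 0.02*1.997 = 1.9596
Step 3: Project onto [-1, 5].
x_proj = clip(-0.921) = -0.921
y_proj = clip(1.9596) = 1.9596
Step 4: Evaluate f.
f(-0.921, 1.9596) = -10.2819


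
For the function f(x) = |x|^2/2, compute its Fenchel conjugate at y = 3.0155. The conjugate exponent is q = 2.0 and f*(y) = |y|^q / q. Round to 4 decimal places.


The conjugate exponent q satisfies 1/p + 1/q = 1.
p = 2, so q = 2/(2 - 1) = 2.0
|y|^q = 3.0155^2.0 = 9.0932
f*(3.0155) = 9.0932 / 2.0 = 4.5466


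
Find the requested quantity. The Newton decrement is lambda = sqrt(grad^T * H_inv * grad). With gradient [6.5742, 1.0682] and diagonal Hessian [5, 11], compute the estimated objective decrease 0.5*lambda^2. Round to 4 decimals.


Step 1: H is diagonal, so H^(-1) * g = [1.3148, 0.0971].
Step 2: g^T H^(-1) g = sum_i g_i^2 / H_ii
  = (6.5742)^2/5 + (1.0682)^2/11
  = 8.644 + 0.1037 = 8.7478
Step 3: Objective decrease = 0.5 * g^T H^(-1) g = 4.3739


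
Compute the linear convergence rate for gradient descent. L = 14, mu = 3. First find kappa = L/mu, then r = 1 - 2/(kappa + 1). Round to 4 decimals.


Step 1: Compute the condition number.
kappa = L/mu = 14/3 = 4.6667
Step 2: Compute the convergence rate.
r = 1 - 2/(kappa + 1) = 1 - 2*mu/(L + mu) = (L - mu)/(L + mu) = 11/17 = 0.6471


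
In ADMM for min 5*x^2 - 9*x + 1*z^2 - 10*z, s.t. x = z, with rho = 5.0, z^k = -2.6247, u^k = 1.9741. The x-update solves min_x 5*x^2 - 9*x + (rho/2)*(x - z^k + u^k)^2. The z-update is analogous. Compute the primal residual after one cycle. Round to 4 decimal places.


ADMM iteration with rho = 5.0, z^k = -2.6247, u^k = 1.9741
Step 1: x-update.
Minimize 5*x^2 - 9*x + (5.0/2)*(x + 2.6247 + 1.9741)^2
FOC: (2*5 + 5.0)*x = 9 + 5.0*(-2.6247 - 1.9741)
x^{k+1} = -0.9329
Step 2: z-update.
Minimize 1*z^2 - 10*z + (5.0/2)*(-0.9329 - z + 1.9741)^2
FOC: (2*1 + 5.0)*z = 10 + 5.0*(-0.9329 + 1.9741)
z^{k+1} = 2.1723
Step 3: u-update.
u^{k+1} = 1.9741 - 0.9329 - 2.1723 = -1.1311
Step 4: Primal residual = |-0.9329 - 2.1723| = 3.1052


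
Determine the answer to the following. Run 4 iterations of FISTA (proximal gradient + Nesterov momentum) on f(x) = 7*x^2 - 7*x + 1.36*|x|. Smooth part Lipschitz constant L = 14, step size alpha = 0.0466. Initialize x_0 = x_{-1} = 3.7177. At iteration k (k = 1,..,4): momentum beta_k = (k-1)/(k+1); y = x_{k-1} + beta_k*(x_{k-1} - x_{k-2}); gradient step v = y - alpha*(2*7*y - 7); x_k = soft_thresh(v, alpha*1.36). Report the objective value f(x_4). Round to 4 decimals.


FISTA on f(x) = 7*x^2 - 7*x + 1.36*|x|
L = 14, alpha = 0.0466
Iteration 1: beta = 0.0, y = 3.7177 + 0.0*(3.7177 - 3.7177) = 3.7177
  grad(y) = 45.0478, v = y - alpha*grad = 1.6185
  prox(v) = soft_thresh(1.6185, 0.0634) = 1.5551
Iteration 2: beta = 0.3333, y = 1.5551 + 0.3333*(1.5551 - 3.7177) = 0.8342
  grad(y) = 4.6792, v = y - alpha*grad = 0.6162
  prox(v) = soft_thresh(0.6162, 0.0634) = 0.5528
Iteration 3: beta = 0.5, y = 0.5528 + 0.5*(0.5528 - 1.5551) = 0.0517
  grad(y) = -6.2768, v = y - alpha*grad = 0.3442
  prox(v) = soft_thresh(0.3442, 0.0634) = 0.2808
Iteration 4: beta = 0.6, y = 0.2808 + 0.6*(0.2808 - 0.5528) = 0.1176
  grad(y) = -5.3541, v = y - alpha*grad = 0.3671
  prox(v) = soft_thresh(0.3671, 0.0634) = 0.3037
f(x_4) = 7*0.3037^2 - 7*0.3037 + 1.36*|0.3037| = -1.0672


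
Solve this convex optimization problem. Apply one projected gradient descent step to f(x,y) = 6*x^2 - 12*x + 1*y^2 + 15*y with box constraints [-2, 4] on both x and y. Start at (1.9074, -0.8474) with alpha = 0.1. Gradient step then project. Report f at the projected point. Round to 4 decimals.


Step 1: Compute gradient at (1.9074, -0.8474).
grad_x = 2*6*1.9074 - 12 = 10.8888
grad_y = 2*1*-0.8474 + 15 = 13.3052
Step 2: Gradient step.
x_raw = 1.9074 - 0.1*10.8888 = 0.8185
y_raw = -0.8474 - 0.1*13.3052 = -2.1779
Step 3: Project onto [-2, 4].
x_proj = clip(0.8185) = 0.8185
y_proj = clip(-2.1779) = -2.0
Step 4: Evaluate f.
f(0.8185, -2.0) = -31.8024


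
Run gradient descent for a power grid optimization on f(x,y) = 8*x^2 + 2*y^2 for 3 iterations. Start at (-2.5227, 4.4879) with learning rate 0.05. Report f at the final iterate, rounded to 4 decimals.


Gradient descent on f(x,y) = 8*x^2 + 2*y^2.
Starting point: (-2.5227, 4.4879), alpha = 0.05
Step 1: grad_x = 2*8*-2.5227 = -40.3632, grad_y = 2*2*4.4879 = 17.9516
  x_1 = -2.5227 - 0.05*-40.3632 = -0.5045
  y_1 = 4.4879 - 0.05*17.9516 = 3.5903
Step 2: grad_x = 2*8*-0.5045 = -8.0726, grad_y = 2*2*3.5903 = 14.3613
  x_2 = -0.5045 - 0.05*-8.0726 = -0.1009
  y_2 = 3.5903 - 0.05*14.3613 = 2.8723
Step 3: grad_x = 2*8*-0.1009 = -1.6145, grad_y = 2*2*2.8723 = 11.489
  x_3 = -0.1009 - 0.05*-1.6145 = -0.0202
  y_3 = 2.8723 - 0.05*11.489 = 2.2978
f(-0.0202, 2.2978) = 8*(-0.0202)^2 + 2*2.2978^2 = 10.5631


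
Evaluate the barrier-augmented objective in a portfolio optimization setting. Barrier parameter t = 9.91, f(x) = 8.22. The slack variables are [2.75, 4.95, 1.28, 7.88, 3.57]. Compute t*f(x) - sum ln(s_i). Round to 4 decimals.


Step 1: Compute log-barrier.
ln values: [1.0116, 1.5994, 0.2469, 2.0643, 1.2726]
phi = -(1.0116 + 1.5994 + 0.2469 + 2.0643 + 1.2726) = -6.1947
Step 2: Compute augmented objective.
t*f(x) = 9.91*8.22 = 81.4602
Total = 81.4602 - 6.1947 = 75.2655


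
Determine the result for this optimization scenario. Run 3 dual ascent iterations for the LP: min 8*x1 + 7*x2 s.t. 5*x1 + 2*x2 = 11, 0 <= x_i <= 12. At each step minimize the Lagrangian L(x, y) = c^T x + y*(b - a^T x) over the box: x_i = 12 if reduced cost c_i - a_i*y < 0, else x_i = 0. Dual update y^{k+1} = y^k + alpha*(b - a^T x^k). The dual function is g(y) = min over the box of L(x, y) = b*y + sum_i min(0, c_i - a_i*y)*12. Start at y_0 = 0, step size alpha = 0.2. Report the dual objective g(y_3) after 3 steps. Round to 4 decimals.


Dual ascent for LP: min 8*x1 + 7*x2, 5*x1 + 2*x2 = 11, 0 <= x_i <= 12
Step 1: y^k = 0.0, reduced costs: (8.0, 7.0)
  x^k = (0.0, 0.0), subgradient = b - a^T x = 11.0
  y^{k+1} = 0.0 + 0.2*11.0 = 2.2
Step 2: y^k = 2.2, reduced costs: (-3.0, 2.6)
  x^k = (12.0, 0.0), subgradient = b - a^T x = -49.0
  y^{k+1} = 2.2 + 0.2*-49.0 = -7.6
Step 3: y^k = -7.6, reduced costs: (46.0, 22.2)
  x^k = (0.0, 0.0), subgradient = b - a^T x = 11.0
  y^{k+1} = -7.6 + 0.2*11.0 = -5.4
Dual objective at y_3 = -5.4: reduced costs (35.0, 17.8), box minimizer x = (0.0, 0.0)
g(y_3) = b*y + (c1 - a1*y)*x1 + (c2 - a2*y)*x2 = 11*(-5.4) + 35.0*0.0 + 17.8*0.0 = -59.4 + 0.0 + 0.0 = -59.4


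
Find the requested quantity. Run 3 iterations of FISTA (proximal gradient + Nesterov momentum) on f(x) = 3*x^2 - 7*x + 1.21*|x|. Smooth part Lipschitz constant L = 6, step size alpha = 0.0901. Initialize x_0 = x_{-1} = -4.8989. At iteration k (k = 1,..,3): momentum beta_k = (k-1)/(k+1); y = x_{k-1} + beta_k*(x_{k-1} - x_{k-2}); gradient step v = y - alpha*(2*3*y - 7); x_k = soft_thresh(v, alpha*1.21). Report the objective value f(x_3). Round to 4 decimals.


FISTA on f(x) = 3*x^2 - 7*x + 1.21*|x|
L = 6, alpha = 0.0901
Iteration 1: beta = 0.0, y = -4.8989 + 0.0*(-4.8989 + 4.8989) = -4.8989
  grad(y) = -36.3934, v = y - alpha*grad = -1.6199
  prox(v) = soft_thresh(-1.6199, 0.109) = -1.5108
Iteration 2: beta = 0.3333, y = -1.5108 + 0.3333*(-1.5108 + 4.8989) = -0.3815
  grad(y) = -9.2889, v = y - alpha*grad = 0.4554
  prox(v) = soft_thresh(0.4554, 0.109) = 0.3464
Iteration 3: beta = 0.5, y = 0.3464 + 0.5*(0.3464 + 1.5108) = 1.2751
  grad(y) = 0.6504, v = y - alpha*grad = 1.2165
  prox(v) = soft_thresh(1.2165, 0.109) = 1.1074
f(x_3) = 3*1.1074^2 - 7*1.1074 + 1.21*|1.1074| = -2.7328


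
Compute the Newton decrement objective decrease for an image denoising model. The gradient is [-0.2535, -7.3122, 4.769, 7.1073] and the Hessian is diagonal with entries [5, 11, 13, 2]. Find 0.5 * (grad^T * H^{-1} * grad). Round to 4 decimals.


Step 1: H is diagonal, so H^(-1) * g = [-0.0507, -0.6647, 0.3668, 3.5537].
Step 2: g^T H^(-1) g = sum_i g_i^2 / H_ii
  = (-0.2535)^2/5 + (-7.3122)^2/11 + (4.769)^2/13 + (7.1073)^2/2
  = 0.0129 + 4.8608 + 1.7495 + 25.2569 = 31.88
Step 3: Objective decrease = 0.5 * g^T H^(-1) g = 15.94


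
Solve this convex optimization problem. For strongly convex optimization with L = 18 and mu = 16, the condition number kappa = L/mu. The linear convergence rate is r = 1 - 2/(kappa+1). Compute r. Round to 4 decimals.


Step 1: Compute the condition number.
kappa = L/mu = 18/16 = 1.125
Step 2: Compute the convergence rate.
r = 1 - 2/(kappa + 1) = 1 - 2*mu/(L + mu) = (L - mu)/(L + mu) = 2/34 = 0.0588


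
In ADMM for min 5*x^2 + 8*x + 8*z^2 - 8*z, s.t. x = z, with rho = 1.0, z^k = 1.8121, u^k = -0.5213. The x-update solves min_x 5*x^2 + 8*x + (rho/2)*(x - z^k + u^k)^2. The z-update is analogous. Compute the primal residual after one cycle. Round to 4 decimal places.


ADMM iteration with rho = 1.0, z^k = 1.8121, u^k = -0.5213
Step 1: x-update.
Minimize 5*x^2 + 8*x + (1.0/2)*(x - 1.8121 - 0.5213)^2
FOC: (2*5 + 1.0)*x = -8 + 1.0*(1.8121 + 0.5213)
x^{k+1} = -0.5151
Step 2: z-update.
Minimize 8*z^2 - 8*z + (1.0/2)*(-0.5151 - z - 0.5213)^2
FOC: (2*8 + 1.0)*z = 8 + 1.0*(-0.5151 - 0.5213)
z^{k+1} = 0.4096
Step 3: u-update.
u^{k+1} = -0.5213 - 0.5151 - 0.4096 = -1.4461
Step 4: Primal residual = |-0.5151 - 0.4096| = 0.9248


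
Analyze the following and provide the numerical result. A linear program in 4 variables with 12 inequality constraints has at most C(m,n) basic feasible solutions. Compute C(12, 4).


Each vertex corresponds to some choice of n active constraints out of m, so the number of vertices is at most C(m, n) = m! / (n!(m-n)!).
m = 12, n = 4
Numerator: 12 * 11 * 10 * 9
Denominator: 4! = 24
C(12, 4) = 495


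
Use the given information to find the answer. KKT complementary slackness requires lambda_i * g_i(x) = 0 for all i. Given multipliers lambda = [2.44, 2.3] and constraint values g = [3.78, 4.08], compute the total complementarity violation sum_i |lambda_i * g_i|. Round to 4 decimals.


KKT complementary slackness check:
lambda_1 * g_1 = 2.44 * 3.78 = 9.2232
lambda_2 * g_2 = 2.3 * 4.08 = 9.384
Total violation = 9.2232 + 9.384 = 18.6072


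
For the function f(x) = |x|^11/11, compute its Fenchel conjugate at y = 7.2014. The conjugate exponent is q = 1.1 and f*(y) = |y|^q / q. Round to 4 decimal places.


The conjugate exponent q satisfies 1/p + 1/q = 1.
p = 11, so q = 11/(11 - 1) = 1.1
|y|^q = 7.2014^1.1 = 8.7732
f*(7.2014) = 8.7732 / 1.1 = 7.9756


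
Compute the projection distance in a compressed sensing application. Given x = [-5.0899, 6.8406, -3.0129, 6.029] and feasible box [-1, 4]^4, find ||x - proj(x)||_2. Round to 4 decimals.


Project each component onto [-1, 4].
clip(-5.0899) = -1.0, clip(6.8406) = 4.0, clip(-3.0129) = -1.0, clip(6.029) = 4.0
Projection = [-1.0, 4.0, -1.0, 4.0]
Squared diffs: [16.7273, 8.069, 4.0518, 4.1168]
Distance = sqrt(32.9649) = 5.7415


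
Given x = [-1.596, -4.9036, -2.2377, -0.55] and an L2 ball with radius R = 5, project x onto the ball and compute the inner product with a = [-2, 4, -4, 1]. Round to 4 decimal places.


Step 1: Compute ||x|| (intermediates to 6 decimals).
||x|| = sqrt((-1.596)^2 + (-4.9036)^2 + (-2.2377)^2 + (-0.55)^2) = 5.648213
Step 2: Project.
Since ||x|| > R, scale = R/||x|| = 5/5.648213 = 0.885236, proj(x) = scale * x
proj(x) = [-1.412837, -4.340843, -1.980893, -0.48688]
Step 3: Dot product.
a^T * proj(x) = -2*(-1.412837) + 4*(-4.340843) - 4*(-1.980893) + 1*(-0.48688) = -7.101


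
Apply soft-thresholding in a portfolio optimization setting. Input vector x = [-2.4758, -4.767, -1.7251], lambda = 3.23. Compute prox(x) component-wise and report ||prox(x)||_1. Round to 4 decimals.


Soft-thresholding with lambda = 3.23:
prox(-2.4758) = sign(-2.4758)*max(|-2.4758| - 3.23, 0) = 0.0
prox(-4.767) = sign(-4.767)*max(|-4.767| - 3.23, 0) = -1.537
prox(-1.7251) = sign(-1.7251)*max(|-1.7251| - 3.23, 0) = 0.0
prox(x) = [0.0, -1.537, 0.0]
||prox(x)||_1 = 0.0 + 1.537 + 0.0 = 1.537


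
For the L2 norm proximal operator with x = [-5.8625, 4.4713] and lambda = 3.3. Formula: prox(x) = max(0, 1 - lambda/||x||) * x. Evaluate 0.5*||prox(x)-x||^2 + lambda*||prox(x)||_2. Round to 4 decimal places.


Step 1: Compute ||x||.
||x|| = 7.373
Step 2: Compute scaling factor.
scale = max(0, 1 - 3.3/7.373) = 0.5524
Step 3: prox(x) = [-3.2386, 2.47]
||prox(x)|| = 4.073
Step 4: Proximal objective.
0.5*||prox-x||^2 = 5.445
lambda*||prox|| = 13.4409
Total = 18.886


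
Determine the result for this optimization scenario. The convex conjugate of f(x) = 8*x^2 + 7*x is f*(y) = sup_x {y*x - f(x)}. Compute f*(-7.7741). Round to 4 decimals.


f*(y) = sup_x {y*x - a*x^2 - b*x} = sup_x {(y-b)*x - a*x^2}
FOC: (y - b) - 2a*x = 0 => x* = (y - b)/(2a)
x* = (-7.7741 - 7)/(2*8) = -0.9234
f*(-7.7741) = (y-b)^2/(4a) = (-7.7741 - 7)^2/(4*8)
= 218.274/32 = 6.8211


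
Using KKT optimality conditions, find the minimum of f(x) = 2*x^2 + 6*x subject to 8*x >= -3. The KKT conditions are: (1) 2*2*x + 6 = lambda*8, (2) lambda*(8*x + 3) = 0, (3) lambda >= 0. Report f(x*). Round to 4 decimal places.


Step 1: Try lambda = 0 (constraint inactive).
x_unc = -6/(2*2) = -1.5
Check: 8*-1.5 = -12.0 < -3 -- violated!
Step 2: Constraint must be active: 8*x = -3
x* = -3/8 = -0.375
lambda = (2*2*(-0.375) + 6)/8 = 0.5625
Step 3: Compute optimal value.
f(x*) = 2*(-0.375)^2 + 6*(-0.375) = -1.9688


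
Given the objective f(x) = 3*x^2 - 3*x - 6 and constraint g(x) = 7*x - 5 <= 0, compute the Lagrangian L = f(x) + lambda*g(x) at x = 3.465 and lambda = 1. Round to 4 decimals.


Step 1: Evaluate f(x).
f(3.465) = 3*3.465^2 - 3*3.465 - 6 = 19.6237
Step 2: Evaluate g(x).
g(3.465) = 7*3.465 - 5 = 19.255
Step 3: Compute Lagrangian.
L = 19.6237 + 1*19.255 = 38.8787


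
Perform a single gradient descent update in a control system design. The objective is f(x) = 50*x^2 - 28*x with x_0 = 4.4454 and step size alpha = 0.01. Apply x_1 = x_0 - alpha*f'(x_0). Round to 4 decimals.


We compute the gradient at x_0 and apply the update.
f'(x) = 100*x - 28
f'(4.4454) = 100*4.4454 - 28 = 416.54
x_1 = 4.4454 - 0.01*416.54 = 0.28


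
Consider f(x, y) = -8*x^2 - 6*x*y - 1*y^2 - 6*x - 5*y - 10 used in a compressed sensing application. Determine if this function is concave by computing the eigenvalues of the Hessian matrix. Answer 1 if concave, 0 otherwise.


The Hessian of f(x,y) = -8*x^2 - 6*x*y - 1*y^2 - 6*x - 5*y - 10 is:
H = [[-16, -6], [-6, -2]]
Trace = -16 - 2 = -18
Determinant = -16*-2 - (-6)^2 = -4
Discriminant = (-18)^2 - 4*-4 = 340.0
Eigenvalues: lambda_1 = -18.2195, lambda_2 = 0.2195
The function is not concave.

0


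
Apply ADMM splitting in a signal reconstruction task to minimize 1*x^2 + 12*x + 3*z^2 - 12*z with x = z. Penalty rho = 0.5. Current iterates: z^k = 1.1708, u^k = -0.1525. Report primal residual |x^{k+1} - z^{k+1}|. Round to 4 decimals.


ADMM iteration with rho = 0.5, z^k = 1.1708, u^k = -0.1525
Step 1: x-update.
Minimize 1*x^2 + 12*x + (0.5/2)*(x - 1.1708 - 0.1525)^2
FOC: (2*1 + 0.5)*x = -12 + 0.5*(1.1708 + 0.1525)
x^{k+1} = -4.5353
Step 2: z-update.
Minimize 3*z^2 - 12*z + (0.5/2)*(-4.5353 - z - 0.1525)^2
FOC: (2*3 + 0.5)*z = 12 + 0.5*(-4.5353 - 0.1525)
z^{k+1} = 1.4856
Step 3: u-update.
u^{k+1} = -0.1525 - 4.5353 - 1.4856 = -6.1734
Step 4: Primal residual = |-4.5353 - 1.4856| = 6.0209


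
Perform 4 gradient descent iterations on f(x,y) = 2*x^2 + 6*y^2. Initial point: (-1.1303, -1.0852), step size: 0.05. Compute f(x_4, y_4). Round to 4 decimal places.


Gradient descent on f(x,y) = 2*x^2 + 6*y^2.
Starting point: (-1.1303, -1.0852), alpha = 0.05
Step 1: grad_x = 2*2*-1.1303 = -4.5212, grad_y = 2*6*-1.0852 = -13.0224
  x_1 = -1.1303 - 0.05*-4.5212 = -0.9042
  y_1 = -1.0852 - 0.05*-13.0224 = -0.4341
Step 2: grad_x = 2*2*-0.9042 = -3.617, grad_y = 2*6*-0.4341 = -5.209
  x_2 = -0.9042 - 0.05*-3.617 = -0.7234
  y_2 = -0.4341 - 0.05*-5.209 = -0.1736
Step 3: grad_x = 2*2*-0.7234 = -2.8936, grad_y = 2*6*-0.1736 = -2.0836
  x_3 = -0.7234 - 0.05*-2.8936 = -0.5787
  y_3 = -0.1736 - 0.05*-2.0836 = -0.0695
Step 4: grad_x = 2*2*-0.5787 = -2.3149, grad_y = 2*6*-0.0695 = -0.8334
  x_4 = -0.5787 - 0.05*-2.3149 = -0.463
  y_4 = -0.0695 - 0.05*-0.8334 = -0.0278
f(-0.463, -0.0278) = 2*(-0.463)^2 + 6*(-0.0278)^2 = 0.4333


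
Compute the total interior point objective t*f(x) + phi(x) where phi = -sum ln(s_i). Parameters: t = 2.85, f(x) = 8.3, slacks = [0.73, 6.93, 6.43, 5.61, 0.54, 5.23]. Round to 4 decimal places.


Step 1: Compute log-barrier.
ln values: [-0.3147, 1.9359, 1.861, 1.7246, -0.6162, 1.6544]
phi = -(-0.3147 + 1.9359 + 1.861 + 1.7246 - 0.6162 + 1.6544) = -6.2449
Step 2: Compute augmented objective.
t*f(x) = 2.85*8.3 = 23.655
Total = 23.655 - 6.2449 = 17.4101


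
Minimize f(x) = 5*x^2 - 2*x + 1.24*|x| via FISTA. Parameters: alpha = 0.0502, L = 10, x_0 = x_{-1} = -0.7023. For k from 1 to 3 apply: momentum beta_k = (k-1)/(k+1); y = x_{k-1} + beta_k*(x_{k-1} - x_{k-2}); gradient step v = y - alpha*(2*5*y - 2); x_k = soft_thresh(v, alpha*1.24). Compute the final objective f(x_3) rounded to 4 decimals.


FISTA on f(x) = 5*x^2 - 2*x + 1.24*|x|
L = 10, alpha = 0.0502
Iteration 1: beta = 0.0, y = -0.7023 + 0.0*(-0.7023 + 0.7023) = -0.7023
  grad(y) = -9.023, v = y - alpha*grad = -0.2493
  prox(v) = soft_thresh(-0.2493, 0.0622) = -0.1871
Iteration 2: beta = 0.3333, y = -0.1871 + 0.3333*(-0.1871 + 0.7023) = -0.0154
  grad(y) = -2.1536, v = y - alpha*grad = 0.0927
  prox(v) = soft_thresh(0.0927, 0.0622) = 0.0305
Iteration 3: beta = 0.5, y = 0.0305 + 0.5*(0.0305 + 0.1871) = 0.1393
  grad(y) = -0.607, v = y - alpha*grad = 0.1698
  prox(v) = soft_thresh(0.1698, 0.0622) = 0.1075
f(x_3) = 5*0.1075^2 - 2*0.1075 + 1.24*|0.1075| = -0.0239


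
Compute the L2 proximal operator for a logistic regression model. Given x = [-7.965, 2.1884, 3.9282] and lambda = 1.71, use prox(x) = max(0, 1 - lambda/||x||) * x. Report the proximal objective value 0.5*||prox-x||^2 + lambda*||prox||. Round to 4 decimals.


Step 1: Compute ||x||.
||x|| = 9.1466
Step 2: Compute scaling factor.
scale = max(0, 1 - 1.71/9.1466) = 0.813
Step 3: prox(x) = [-6.4759, 1.7793, 3.1938]
||prox(x)|| = 7.4366
Step 4: Proximal objective.
0.5*||prox-x||^2 = 1.4621
lambda*||prox|| = 12.7166
Total = 14.1787


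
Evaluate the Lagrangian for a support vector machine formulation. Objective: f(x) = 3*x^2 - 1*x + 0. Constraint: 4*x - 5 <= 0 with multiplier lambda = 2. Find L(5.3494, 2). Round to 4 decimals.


Step 1: Evaluate f(x).
f(5.3494) = 3*5.3494^2 - 1*5.3494 + 0 = 80.4988
Step 2: Evaluate g(x).
g(5.3494) = 4*5.3494 - 5 = 16.3976
Step 3: Compute Lagrangian.
L = 80.4988 + 2*16.3976 = 113.294


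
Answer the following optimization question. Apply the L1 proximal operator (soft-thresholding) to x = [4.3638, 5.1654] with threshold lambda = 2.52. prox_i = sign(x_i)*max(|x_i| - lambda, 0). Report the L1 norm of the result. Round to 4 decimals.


Soft-thresholding with lambda = 2.52:
prox(4.3638) = sign(4.3638)*max(|4.3638| - 2.52, 0) = 1.8438
prox(5.1654) = sign(5.1654)*max(|5.1654| - 2.52, 0) = 2.6454
prox(x) = [1.8438, 2.6454]
||prox(x)||_1 = 1.8438 + 2.6454 = 4.4892


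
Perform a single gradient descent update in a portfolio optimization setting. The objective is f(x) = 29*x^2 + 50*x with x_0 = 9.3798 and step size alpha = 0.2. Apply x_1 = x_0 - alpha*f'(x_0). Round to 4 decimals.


We compute the gradient at x_0 and apply the update.
f'(x) = 58*x + 50
f'(9.3798) = 58*9.3798 + 50 = 594.0284
x_1 = 9.3798 - 0.2*594.0284 = -109.4259


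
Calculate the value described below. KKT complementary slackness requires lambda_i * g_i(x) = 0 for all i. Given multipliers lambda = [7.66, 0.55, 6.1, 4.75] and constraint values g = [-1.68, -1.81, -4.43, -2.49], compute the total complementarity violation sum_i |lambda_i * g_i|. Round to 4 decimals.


KKT complementary slackness check:
lambda_1 * g_1 = 7.66 * -1.68 = -12.8688
lambda_2 * g_2 = 0.55 * -1.81 = -0.9955
lambda_3 * g_3 = 6.1 * -4.43 = -27.023
lambda_4 * g_4 = 4.75 * -2.49 = -11.8275
Total violation = 12.8688 + 0.9955 + 27.023 + 11.8275 = 52.7148


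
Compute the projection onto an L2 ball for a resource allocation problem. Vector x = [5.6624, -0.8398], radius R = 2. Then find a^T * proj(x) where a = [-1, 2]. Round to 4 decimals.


Step 1: Compute ||x|| (intermediates to 6 decimals).
||x|| = sqrt(5.6624^2 + (-0.8398)^2) = 5.724337
Step 2: Project.
Since ||x|| > R, scale = R/||x|| = 2/5.724337 = 0.349385, proj(x) = scale * x
proj(x) = [1.978358, -0.293414]
Step 3: Dot product.
a^T * proj(x) = -1*1.978358 + 2*(-0.293414) = -2.5652


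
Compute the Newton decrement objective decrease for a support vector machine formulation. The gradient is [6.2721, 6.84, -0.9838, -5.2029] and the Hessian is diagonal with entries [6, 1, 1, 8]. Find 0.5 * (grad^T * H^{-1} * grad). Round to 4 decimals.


Step 1: H is diagonal, so H^(-1) * g = [1.0454, 6.84, -0.9838, -0.6504].
Step 2: g^T H^(-1) g = sum_i g_i^2 / H_ii
  = (6.2721)^2/6 + (6.84)^2/1 + (-0.9838)^2/1 + (-5.2029)^2/8
  = 6.5565 + 46.7856 + 0.9679 + 3.3838 = 57.6938
Step 3: Objective decrease = 0.5 * g^T H^(-1) g = 28.8469


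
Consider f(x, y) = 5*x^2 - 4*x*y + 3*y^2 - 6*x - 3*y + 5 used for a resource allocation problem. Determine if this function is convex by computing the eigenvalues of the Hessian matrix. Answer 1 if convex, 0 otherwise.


The Hessian of f(x,y) = 5*x^2 - 4*x*y + 3*y^2 - 6*x - 3*y + 5 is:
H = [[10, -4], [-4, 6]]
Trace = 10 + 6 = 16
Determinant = 10*6 - (-4)^2 = 44
Discriminant = (16)^2 - 4*44 = 80.0
Eigenvalues: lambda_1 = 3.5279, lambda_2 = 12.4721
The function is convex.

1


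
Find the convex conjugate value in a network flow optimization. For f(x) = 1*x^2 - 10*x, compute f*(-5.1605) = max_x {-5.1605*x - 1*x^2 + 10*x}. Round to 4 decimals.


f*(y) = sup_x {y*x - a*x^2 - b*x} = sup_x {(y-b)*x - a*x^2}
FOC: (y - b) - 2a*x = 0 => x* = (y - b)/(2a)
x* = (-5.1605 + 10)/(2*1) = 2.4198
f*(-5.1605) = (y-b)^2/(4a) = (-5.1605 + 10)^2/(4*1)
= 23.4208/4 = 5.8552


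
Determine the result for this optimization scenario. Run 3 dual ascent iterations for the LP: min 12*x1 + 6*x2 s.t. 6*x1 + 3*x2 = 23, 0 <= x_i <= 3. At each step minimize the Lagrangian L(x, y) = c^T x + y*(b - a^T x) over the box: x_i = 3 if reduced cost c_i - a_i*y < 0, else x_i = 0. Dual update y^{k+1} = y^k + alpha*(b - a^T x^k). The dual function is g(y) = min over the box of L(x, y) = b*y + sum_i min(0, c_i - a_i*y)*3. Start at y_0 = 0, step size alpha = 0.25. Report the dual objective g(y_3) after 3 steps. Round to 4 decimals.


Dual ascent for LP: min 12*x1 + 6*x2, 6*x1 + 3*x2 = 23, 0 <= x_i <= 3
Step 1: y^k = 0.0, reduced costs: (12.0, 6.0)
  x^k = (0.0, 0.0), subgradient = b - a^T x = 23.0
  y^{k+1} = 0.0 + 0.25*23.0 = 5.75
Step 2: y^k = 5.75, reduced costs: (-22.5, -11.25)
  x^k = (3.0, 3.0), subgradient = b - a^T x = -4.0
  y^{k+1} = 5.75 + 0.25*-4.0 = 4.75
Step 3: y^k = 4.75, reduced costs: (-16.5, -8.25)
  x^k = (3.0, 3.0), subgradient = b - a^T x = -4.0
  y^{k+1} = 4.75 + 0.25*-4.0 = 3.75
Dual objective at y_3 = 3.75: reduced costs (-10.5, -5.25), box minimizer x = (3.0, 3.0)
g(y_3) = b*y + (c1 - a1*y)*x1 + (c2 - a2*y)*x2 = 23*3.75 + (-10.5)*3.0 + (-5.25)*3.0 = 86.25 - 31.5 - 15.75 = 39.0


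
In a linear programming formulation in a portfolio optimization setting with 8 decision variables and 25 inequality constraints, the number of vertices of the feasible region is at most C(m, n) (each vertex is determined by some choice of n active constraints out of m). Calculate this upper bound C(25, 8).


Each vertex corresponds to some choice of n active constraints out of m, so the number of vertices is at most C(m, n) = m! / (n!(m-n)!).
m = 25, n = 8
Numerator: 25 * 24 * 23 * 22 * 21 * 20 * 19 * 18
Denominator: 8! = 40320
C(25, 8) = 1081575


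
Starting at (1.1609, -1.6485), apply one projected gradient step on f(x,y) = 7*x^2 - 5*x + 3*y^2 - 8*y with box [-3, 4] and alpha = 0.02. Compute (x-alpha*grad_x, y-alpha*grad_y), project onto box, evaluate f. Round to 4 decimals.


Step 1: Compute gradient at (1.1609, -1.6485).
grad_x = 2*7*1.1609 - 5 = 11.2526
grad_y = 2*3*-1.6485 - 8 = -17.891
Step 2: Gradient step.
x_raw = 1.1609 - 0.02*11.2526 = 0.9358
y_raw = -1.6485 - 0.02*-17.891 = -1.2907
Step 3: Project onto [-3, 4].
x_proj = clip(0.9358) = 0.9358
y_proj = clip(-1.2907) = -1.2907
Step 4: Evaluate f.
f(0.9358, -1.2907) = 16.7744


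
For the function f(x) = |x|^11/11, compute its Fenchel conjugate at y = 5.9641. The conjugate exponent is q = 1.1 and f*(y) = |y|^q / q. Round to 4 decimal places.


The conjugate exponent q satisfies 1/p + 1/q = 1.
p = 11, so q = 11/(11 - 1) = 1.1
|y|^q = 5.9641^1.1 = 7.1302
f*(5.9641) = 7.1302 / 1.1 = 6.482


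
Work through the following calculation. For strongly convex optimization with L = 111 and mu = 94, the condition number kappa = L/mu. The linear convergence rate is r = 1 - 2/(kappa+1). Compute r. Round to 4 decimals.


Step 1: Compute the condition number.
kappa = L/mu = 111/94 = 1.1809
Step 2: Compute the convergence rate.
r = 1 - 2/(kappa + 1) = 1 - 2*mu/(L + mu) = (L - mu)/(L + mu) = 17/205 = 0.0829


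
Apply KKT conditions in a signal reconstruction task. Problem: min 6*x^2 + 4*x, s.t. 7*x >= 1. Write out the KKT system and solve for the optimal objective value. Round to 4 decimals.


Step 1: Try lambda = 0 (constraint inactive).
x_unc = -4/(2*6) = -0.3333
Check: 7*-0.3333 = -2.3331 < 1 -- violated!
Step 2: Constraint must be active: 7*x = 1
x* = 1/7 = 0.1429 (rounded; the exact value 1/7 is used below)
lambda = (2*6*(1/7) + 4)/7 = 0.8163
Step 3: Compute optimal value.
f(x*) = 6*(1/7)^2 + 4*(1/7) = 0.6939
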